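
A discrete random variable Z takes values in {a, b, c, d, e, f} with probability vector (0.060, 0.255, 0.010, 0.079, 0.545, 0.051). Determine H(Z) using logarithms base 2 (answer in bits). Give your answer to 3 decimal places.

1.798 bits

H(Z) = −Σ p·log₂ p.
  −(0.060)·log₂(0.060) = 0.2435
  −(0.255)·log₂(0.255) = 0.5027
  −(0.010)·log₂(0.010) = 0.0664
  −(0.079)·log₂(0.079) = 0.2893
  −(0.545)·log₂(0.545) = 0.4772
  −(0.051)·log₂(0.051) = 0.2190
Sum: 0.2435 + 0.5027 + 0.0664 + 0.2893 + 0.4772 + 0.2190 = 1.798 bits.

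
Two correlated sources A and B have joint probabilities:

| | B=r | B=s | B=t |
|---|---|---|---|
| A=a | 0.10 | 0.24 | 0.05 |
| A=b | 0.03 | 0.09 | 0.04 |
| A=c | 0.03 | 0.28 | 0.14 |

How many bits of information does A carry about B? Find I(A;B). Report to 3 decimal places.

Marginals: p(A) = (0.3900, 0.1600, 0.4500), p(B) = (0.1600, 0.6100, 0.2300).
I(A;B) = Σ p(x,y)·log₂[p(x,y)/(p(x)p(y))].
  (a,r): 0.10·log₂(1.6026) = 0.0680
  (a,s): 0.24·log₂(1.0088) = 0.0030
  (a,t): 0.05·log₂(0.5574) = -0.0422
  (b,r): 0.03·log₂(1.1719) = 0.0069
  (b,s): 0.09·log₂(0.9221) = -0.0105
  (b,t): 0.04·log₂(1.0870) = 0.0048
  (c,r): 0.03·log₂(0.4167) = -0.0379
  (c,s): 0.28·log₂(1.0200) = 0.0080
  (c,t): 0.14·log₂(1.3527) = 0.0610
Sum = 0.061 bits.

0.061 bits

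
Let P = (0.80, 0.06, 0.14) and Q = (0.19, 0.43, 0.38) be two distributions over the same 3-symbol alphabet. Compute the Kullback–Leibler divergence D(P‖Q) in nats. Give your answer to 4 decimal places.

D(P‖Q) = Σ p·ln(p/q).
  0.80·ln(0.80/0.19) = 1.15007
  0.06·ln(0.06/0.43) = -0.11817
  0.14·ln(0.14/0.38) = -0.13979
D(P‖Q) = 0.8921 nats.

0.8921 nats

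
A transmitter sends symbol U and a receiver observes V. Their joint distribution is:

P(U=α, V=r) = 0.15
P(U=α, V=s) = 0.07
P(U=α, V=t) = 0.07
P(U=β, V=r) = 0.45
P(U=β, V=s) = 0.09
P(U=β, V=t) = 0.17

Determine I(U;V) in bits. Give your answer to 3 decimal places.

0.015 bits

Marginals: p(U) = (0.2900, 0.7100), p(V) = (0.6000, 0.1600, 0.2400).
I(U;V) = Σ p(x,y)·log₂[p(x,y)/(p(x)p(y))].
  (α,r): 0.15·log₂(0.8621) = -0.0321
  (α,s): 0.07·log₂(1.5086) = 0.0415
  (α,t): 0.07·log₂(1.0057) = 0.0006
  (β,r): 0.45·log₂(1.0563) = 0.0356
  (β,s): 0.09·log₂(0.7923) = -0.0302
  (β,t): 0.17·log₂(0.9977) = -0.0006
Sum = 0.015 bits.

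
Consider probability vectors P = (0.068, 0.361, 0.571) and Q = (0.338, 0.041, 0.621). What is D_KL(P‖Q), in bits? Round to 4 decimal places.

D(P‖Q) = Σ p·log₂(p/q).
  0.068·log₂(0.068/0.338) = -0.15731
  0.361·log₂(0.361/0.041) = 1.13293
  0.571·log₂(0.571/0.621) = -0.06915
D(P‖Q) = 0.9065 bits.

0.9065 bits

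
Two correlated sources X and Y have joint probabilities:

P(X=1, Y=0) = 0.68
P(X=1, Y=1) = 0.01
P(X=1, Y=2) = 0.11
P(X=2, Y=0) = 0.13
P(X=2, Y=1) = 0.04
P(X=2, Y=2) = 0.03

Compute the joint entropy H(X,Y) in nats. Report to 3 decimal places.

1.050 nats

H(X,Y) = −Σ p(x,y)·ln p(x,y) over all 6 cells.
  cell (1,0): −0.68·ln0.68 = 0.2623
  cell (1,1): −0.01·ln0.01 = 0.0461
  cell (1,2): −0.11·ln0.11 = 0.2428
  cell (2,0): −0.13·ln0.13 = 0.2652
  cell (2,1): −0.04·ln0.04 = 0.1288
  cell (2,2): −0.03·ln0.03 = 0.1052
Sum = 1.050 nats.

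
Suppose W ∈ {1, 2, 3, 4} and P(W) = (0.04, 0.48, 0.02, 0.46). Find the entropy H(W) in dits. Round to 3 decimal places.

H(W) = −Σ p·log₁₀ p.
  −(0.04)·log₁₀(0.04) = 0.0559
  −(0.48)·log₁₀(0.48) = 0.1530
  −(0.02)·log₁₀(0.02) = 0.0340
  −(0.46)·log₁₀(0.46) = 0.1551
Sum: 0.0559 + 0.1530 + 0.0340 + 0.1551 = 0.398 dits.

0.398 dits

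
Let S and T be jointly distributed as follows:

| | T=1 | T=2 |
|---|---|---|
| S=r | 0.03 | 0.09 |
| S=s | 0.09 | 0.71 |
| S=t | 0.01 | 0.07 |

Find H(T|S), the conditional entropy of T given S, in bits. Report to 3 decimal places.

Chain rule: H(T|S) = H(S,T) − H(S).
Marginals: p(S) = (0.1200, 0.8000, 0.0800), p(T) = (0.1300, 0.8700).
H(S,T) = 1.4629 bits; H(S) = 0.9161 bits.
H(T|S) = 1.4629 − 0.9161 = 0.547 bits.

0.547 bits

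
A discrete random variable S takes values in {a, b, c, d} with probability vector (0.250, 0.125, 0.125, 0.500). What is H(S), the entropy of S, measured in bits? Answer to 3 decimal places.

H(S) = −Σ p·log₂ p.
  −(0.250)·log₂(0.250) = 0.5000
  −(0.125)·log₂(0.125) = 0.3750
  −(0.125)·log₂(0.125) = 0.3750
  −(0.500)·log₂(0.500) = 0.5000
Sum: 0.5000 + 0.3750 + 0.3750 + 0.5000 = 1.750 bits.

1.750 bits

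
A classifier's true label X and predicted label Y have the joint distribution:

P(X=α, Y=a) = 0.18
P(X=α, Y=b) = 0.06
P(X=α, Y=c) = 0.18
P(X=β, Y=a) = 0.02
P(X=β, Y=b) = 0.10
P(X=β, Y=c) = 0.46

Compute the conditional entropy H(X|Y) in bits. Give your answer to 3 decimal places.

0.795 bits

Chain rule: H(X|Y) = H(X,Y) − H(Y).
Marginals: p(X) = (0.4200, 0.5800), p(Y) = (0.2000, 0.1600, 0.6400).
H(X,Y) = 2.0946 bits; H(Y) = 1.2995 bits.
H(X|Y) = 2.0946 − 1.2995 = 0.795 bits.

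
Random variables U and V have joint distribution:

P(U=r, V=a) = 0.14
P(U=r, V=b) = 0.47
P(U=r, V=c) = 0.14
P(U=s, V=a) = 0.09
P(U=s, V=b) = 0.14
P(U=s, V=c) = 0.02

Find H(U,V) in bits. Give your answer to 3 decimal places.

H(U,V) = −Σ p(x,y)·log₂ p(x,y) over all 6 cells.
  cell (r,a): −0.14·log₂0.14 = 0.3971
  cell (r,b): −0.47·log₂0.47 = 0.5120
  cell (r,c): −0.14·log₂0.14 = 0.3971
  cell (s,a): −0.09·log₂0.09 = 0.3127
  cell (s,b): −0.14·log₂0.14 = 0.3971
  cell (s,c): −0.02·log₂0.02 = 0.1129
Sum = 2.129 bits.

2.129 bits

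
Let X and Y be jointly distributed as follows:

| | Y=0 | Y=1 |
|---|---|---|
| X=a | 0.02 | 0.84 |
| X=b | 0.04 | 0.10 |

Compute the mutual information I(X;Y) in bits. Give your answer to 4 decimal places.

Marginals: p(X) = (0.8600, 0.1400), p(Y) = (0.0600, 0.9400).
I(X;Y) = Σ p(x,y)·log₂[p(x,y)/(p(x)p(y))].
  (a,0): 0.02·log₂(0.3876) = -0.02735
  (a,1): 0.84·log₂(1.0391) = 0.04647
  (b,0): 0.04·log₂(4.7619) = 0.09006
  (b,1): 0.10·log₂(0.7599) = -0.03962
Sum = 0.0696 bits.

0.0696 bits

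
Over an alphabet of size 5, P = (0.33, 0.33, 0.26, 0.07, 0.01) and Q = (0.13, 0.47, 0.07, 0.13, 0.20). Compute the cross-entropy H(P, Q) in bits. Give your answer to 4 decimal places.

2.5575 bits

H(P,Q) = −Σ p·log₂ q.
  −0.33·log₂(0.13) = 0.97133
  −0.33·log₂(0.47) = 0.35946
  −0.26·log₂(0.07) = 0.99749
  −0.07·log₂(0.13) = 0.20604
  −0.01·log₂(0.20) = 0.02322
H(P,Q) = 2.5575 bits.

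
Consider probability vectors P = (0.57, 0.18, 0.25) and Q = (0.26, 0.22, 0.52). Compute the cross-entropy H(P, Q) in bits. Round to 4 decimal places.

H(P,Q) = −Σ p·log₂ q.
  −0.57·log₂(0.26) = 1.10775
  −0.18·log₂(0.22) = 0.39320
  −0.25·log₂(0.52) = 0.23585
H(P,Q) = 1.7368 bits.

1.7368 bits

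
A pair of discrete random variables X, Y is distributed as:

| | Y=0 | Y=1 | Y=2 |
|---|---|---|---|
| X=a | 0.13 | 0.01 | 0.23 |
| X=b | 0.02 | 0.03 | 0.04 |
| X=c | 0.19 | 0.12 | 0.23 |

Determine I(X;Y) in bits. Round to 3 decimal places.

Marginals: p(X) = (0.3700, 0.0900, 0.5400), p(Y) = (0.3400, 0.1600, 0.5000).
I(X;Y) = H(X) + H(Y) − H(X,Y).
H(X) = 1.3234, H(Y) = 1.4522, H(X,Y) = 2.6971.
I(X;Y) = 1.3234 + 1.4522 − 2.6971 = 0.079 bits.

0.079 bits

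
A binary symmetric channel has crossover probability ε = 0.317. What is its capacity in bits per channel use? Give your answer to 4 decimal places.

Binary symmetric channel: C = 1 − h₂(ε) where h₂ is the binary entropy function.
h₂(0.317) = −0.317·log₂0.317 − 0.683·log₂0.683 = 0.9011.
C = 1 − 0.9011 = 0.0989 bits per channel use.

0.0989 bits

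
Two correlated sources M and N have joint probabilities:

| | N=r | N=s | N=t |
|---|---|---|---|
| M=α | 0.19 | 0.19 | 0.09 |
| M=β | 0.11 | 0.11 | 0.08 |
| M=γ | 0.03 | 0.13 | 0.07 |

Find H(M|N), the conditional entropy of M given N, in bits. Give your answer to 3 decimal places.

1.473 bits

Chain rule: H(M|N) = H(M,N) − H(N).
Marginals: p(M) = (0.4700, 0.3000, 0.2300), p(N) = (0.3300, 0.4300, 0.2400).
H(M,N) = 3.0182 bits; H(N) = 1.5455 bits.
H(M|N) = 3.0182 − 1.5455 = 1.473 bits.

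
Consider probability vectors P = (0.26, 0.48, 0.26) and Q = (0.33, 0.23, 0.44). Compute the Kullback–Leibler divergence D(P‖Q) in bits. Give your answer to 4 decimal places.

D(P‖Q) = Σ p·log₂(p/q).
  0.26·log₂(0.26/0.33) = -0.08943
  0.48·log₂(0.48/0.23) = 0.50947
  0.26·log₂(0.26/0.44) = -0.19734
D(P‖Q) = 0.2227 bits.

0.2227 bits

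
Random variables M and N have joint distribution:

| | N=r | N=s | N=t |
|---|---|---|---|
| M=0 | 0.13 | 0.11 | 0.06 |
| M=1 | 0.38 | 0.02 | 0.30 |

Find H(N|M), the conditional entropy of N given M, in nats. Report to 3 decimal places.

Marginals: p(M) = (0.3000, 0.7000), p(N) = (0.5100, 0.1300, 0.3600).
H(N|M) = Σ p(M) · H(N|M=·).
  M=0: p=0.3000, H(N|M=0) = 1.0521
  M=1: p=0.7000, H(N|M=1) = 0.7963
Weighted sum = 0.873 nats.

0.873 nats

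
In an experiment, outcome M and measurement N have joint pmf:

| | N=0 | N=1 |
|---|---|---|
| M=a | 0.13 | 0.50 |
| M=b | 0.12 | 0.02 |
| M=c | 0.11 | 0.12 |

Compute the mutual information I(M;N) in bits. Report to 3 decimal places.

Marginals: p(M) = (0.6300, 0.1400, 0.2300), p(N) = (0.3600, 0.6400).
I(M;N) = Σ p(x,y)·log₂[p(x,y)/(p(x)p(y))].
  (a,0): 0.13·log₂(0.5732) = -0.1044
  (a,1): 0.50·log₂(1.2401) = 0.1552
  (b,0): 0.12·log₂(2.3810) = 0.1502
  (b,1): 0.02·log₂(0.2232) = -0.0433
  (c,0): 0.11·log₂(1.3285) = 0.0451
  (c,1): 0.12·log₂(0.8152) = -0.0354
Sum = 0.167 bits.

0.167 bits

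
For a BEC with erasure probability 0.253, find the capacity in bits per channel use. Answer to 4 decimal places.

Binary erasure channel: capacity C = 1 − ε.
C = 1 − 0.253 = 0.7470 bits per channel use.

0.7470 bits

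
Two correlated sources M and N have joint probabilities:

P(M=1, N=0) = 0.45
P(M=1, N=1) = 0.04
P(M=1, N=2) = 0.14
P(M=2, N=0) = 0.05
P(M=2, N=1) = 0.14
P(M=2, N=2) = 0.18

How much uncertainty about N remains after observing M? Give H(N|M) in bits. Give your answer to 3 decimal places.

Chain rule: H(N|M) = H(M,N) − H(M).
Marginals: p(M) = (0.6300, 0.3700), p(N) = (0.5000, 0.1800, 0.3200).
H(M,N) = 2.1598 bits; H(M) = 0.9507 bits.
H(N|M) = 2.1598 − 0.9507 = 1.209 bits.

1.209 bits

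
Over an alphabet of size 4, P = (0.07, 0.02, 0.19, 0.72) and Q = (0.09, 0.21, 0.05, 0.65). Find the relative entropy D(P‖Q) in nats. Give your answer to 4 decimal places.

0.2627 nats

D(P‖Q) = Σ p·ln(p/q).
  0.07·ln(0.07/0.09) = -0.01759
  0.02·ln(0.02/0.21) = -0.04703
  0.19·ln(0.19/0.05) = 0.25365
  0.72·ln(0.72/0.65) = 0.07364
D(P‖Q) = 0.2627 nats.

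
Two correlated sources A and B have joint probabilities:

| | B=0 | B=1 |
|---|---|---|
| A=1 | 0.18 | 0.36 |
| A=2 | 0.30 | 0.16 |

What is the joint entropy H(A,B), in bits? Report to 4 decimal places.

1.9200 bits

H(A,B) = −Σ p(x,y)·log₂ p(x,y) over all 4 cells.
  cell (1,0): −0.18·log₂0.18 = 0.44531
  cell (1,1): −0.36·log₂0.36 = 0.53062
  cell (2,0): −0.30·log₂0.30 = 0.52109
  cell (2,1): −0.16·log₂0.16 = 0.42302
Sum = 1.9200 bits.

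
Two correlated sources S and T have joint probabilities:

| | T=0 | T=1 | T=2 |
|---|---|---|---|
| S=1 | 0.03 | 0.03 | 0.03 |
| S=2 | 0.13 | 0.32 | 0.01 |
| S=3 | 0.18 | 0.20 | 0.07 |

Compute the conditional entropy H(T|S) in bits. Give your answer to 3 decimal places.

1.262 bits

Chain rule: H(T|S) = H(S,T) − H(S).
Marginals: p(S) = (0.0900, 0.4600, 0.4500), p(T) = (0.3400, 0.5500, 0.1100).
H(S,T) = 2.6087 bits; H(S) = 1.3464 bits.
H(T|S) = 2.6087 − 1.3464 = 1.262 bits.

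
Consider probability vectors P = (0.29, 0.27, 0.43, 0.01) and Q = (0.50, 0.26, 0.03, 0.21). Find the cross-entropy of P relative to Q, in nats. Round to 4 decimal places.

2.0881 nats

H(P,Q) = −Σ p·ln q.
  −0.29·ln(0.50) = 0.20101
  −0.27·ln(0.26) = 0.36371
  −0.43·ln(0.03) = 1.50782
  −0.01·ln(0.21) = 0.01561
H(P,Q) = 2.0881 nats.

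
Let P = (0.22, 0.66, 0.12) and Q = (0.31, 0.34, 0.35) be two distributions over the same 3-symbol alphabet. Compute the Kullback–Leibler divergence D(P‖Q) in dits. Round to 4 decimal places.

D(P‖Q) = Σ p·log₁₀(p/q).
  0.22·log₁₀(0.22/0.31) = -0.03277
  0.66·log₁₀(0.66/0.34) = 0.19012
  0.12·log₁₀(0.12/0.35) = -0.05579
D(P‖Q) = 0.1016 dits.

0.1016 dits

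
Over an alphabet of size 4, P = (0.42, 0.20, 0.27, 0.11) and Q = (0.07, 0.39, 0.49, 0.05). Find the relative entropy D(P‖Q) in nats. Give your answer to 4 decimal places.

0.5448 nats

D(P‖Q) = Σ p·ln(p/q).
  0.42·ln(0.42/0.07) = 0.75254
  0.20·ln(0.20/0.39) = -0.13357
  0.27·ln(0.27/0.49) = -0.16092
  0.11·ln(0.11/0.05) = 0.08673
D(P‖Q) = 0.5448 nats.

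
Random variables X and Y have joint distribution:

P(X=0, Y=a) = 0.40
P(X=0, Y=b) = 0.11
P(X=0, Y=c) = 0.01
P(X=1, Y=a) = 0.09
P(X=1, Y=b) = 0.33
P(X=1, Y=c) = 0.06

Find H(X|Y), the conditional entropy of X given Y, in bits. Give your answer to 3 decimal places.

Chain rule: H(X|Y) = H(X,Y) − H(Y).
Marginals: p(X) = (0.5200, 0.4800), p(Y) = (0.4900, 0.4400, 0.0700).
H(X,Y) = 2.0295 bits; H(Y) = 1.2940 bits.
H(X|Y) = 2.0295 − 1.2940 = 0.736 bits.

0.736 bits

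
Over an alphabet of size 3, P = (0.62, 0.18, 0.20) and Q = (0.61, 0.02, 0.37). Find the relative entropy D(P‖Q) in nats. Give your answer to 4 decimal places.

D(P‖Q) = Σ p·ln(p/q).
  0.62·ln(0.62/0.61) = 0.01008
  0.18·ln(0.18/0.02) = 0.39550
  0.20·ln(0.20/0.37) = -0.12304
D(P‖Q) = 0.2825 nats.

0.2825 nats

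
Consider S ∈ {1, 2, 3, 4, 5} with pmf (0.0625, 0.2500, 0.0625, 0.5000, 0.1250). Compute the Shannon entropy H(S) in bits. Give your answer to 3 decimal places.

H(S) = −Σ p·log₂ p.
  −(0.0625)·log₂(0.0625) = 0.2500
  −(0.2500)·log₂(0.2500) = 0.5000
  −(0.0625)·log₂(0.0625) = 0.2500
  −(0.5000)·log₂(0.5000) = 0.5000
  −(0.1250)·log₂(0.1250) = 0.3750
Sum: 0.2500 + 0.5000 + 0.2500 + 0.5000 + 0.3750 = 1.875 bits.

1.875 bits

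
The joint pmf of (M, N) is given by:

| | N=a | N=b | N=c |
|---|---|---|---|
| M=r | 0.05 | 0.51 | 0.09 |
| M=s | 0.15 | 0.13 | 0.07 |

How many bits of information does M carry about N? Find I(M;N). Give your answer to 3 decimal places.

0.148 bits

Marginals: p(M) = (0.6500, 0.3500), p(N) = (0.2000, 0.6400, 0.1600).
I(M;N) = H(M) + H(N) − H(M,N).
H(M) = 0.9341, H(N) = 1.2995, H(M,N) = 2.0859.
I(M;N) = 0.9341 + 1.2995 − 2.0859 = 0.148 bits.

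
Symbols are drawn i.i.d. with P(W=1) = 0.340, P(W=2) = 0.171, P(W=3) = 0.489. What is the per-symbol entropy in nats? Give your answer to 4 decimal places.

1.0186 nats

H(W) = −Σ p·ln p.
  −(0.340)·ln(0.340) = 0.36680
  −(0.171)·ln(0.171) = 0.30200
  −(0.489)·ln(0.489) = 0.34983
Sum: 0.36680 + 0.30200 + 0.34983 = 1.0186 nats.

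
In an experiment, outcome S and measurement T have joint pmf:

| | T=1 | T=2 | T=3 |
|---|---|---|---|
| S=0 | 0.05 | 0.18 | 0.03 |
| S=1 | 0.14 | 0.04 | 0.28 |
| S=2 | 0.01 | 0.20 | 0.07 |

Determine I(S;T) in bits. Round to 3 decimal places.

Marginals: p(S) = (0.2600, 0.4600, 0.2800), p(T) = (0.2000, 0.4200, 0.3800).
I(S;T) = H(S) + H(T) − H(S,T).
H(S) = 1.5348, H(T) = 1.5205, H(S,T) = 2.7096.
I(S;T) = 1.5348 + 1.5205 − 2.7096 = 0.346 bits.

0.346 bits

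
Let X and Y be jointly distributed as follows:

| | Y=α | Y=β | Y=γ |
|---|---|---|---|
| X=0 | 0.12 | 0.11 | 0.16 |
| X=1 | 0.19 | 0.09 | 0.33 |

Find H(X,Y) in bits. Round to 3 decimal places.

H(X,Y) = −Σ p(x,y)·log₂ p(x,y) over all 6 cells.
  cell (0,α): −0.12·log₂0.12 = 0.3671
  cell (0,β): −0.11·log₂0.11 = 0.3503
  cell (0,γ): −0.16·log₂0.16 = 0.4230
  cell (1,α): −0.19·log₂0.19 = 0.4552
  cell (1,β): −0.09·log₂0.09 = 0.3127
  cell (1,γ): −0.33·log₂0.33 = 0.5278
Sum = 2.436 bits.

2.436 bits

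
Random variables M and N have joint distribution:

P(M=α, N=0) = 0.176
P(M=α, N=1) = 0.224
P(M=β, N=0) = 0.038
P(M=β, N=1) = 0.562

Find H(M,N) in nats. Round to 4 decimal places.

H(M,N) = −Σ p(x,y)·ln p(x,y) over all 4 cells.
  cell (α,0): −0.176·ln0.176 = 0.30576
  cell (α,1): −0.224·ln0.224 = 0.33513
  cell (β,0): −0.038·ln0.038 = 0.12427
  cell (β,1): −0.562·ln0.562 = 0.32385
Sum = 1.0890 nats.

1.0890 nats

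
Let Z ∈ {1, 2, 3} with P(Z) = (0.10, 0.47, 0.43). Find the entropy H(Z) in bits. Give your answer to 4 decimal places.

H(Z) = −Σ p·log₂ p.
  −(0.10)·log₂(0.10) = 0.33219
  −(0.47)·log₂(0.47) = 0.51196
  −(0.43)·log₂(0.43) = 0.52356
Sum: 0.33219 + 0.51196 + 0.52356 = 1.3677 bits.

1.3677 bits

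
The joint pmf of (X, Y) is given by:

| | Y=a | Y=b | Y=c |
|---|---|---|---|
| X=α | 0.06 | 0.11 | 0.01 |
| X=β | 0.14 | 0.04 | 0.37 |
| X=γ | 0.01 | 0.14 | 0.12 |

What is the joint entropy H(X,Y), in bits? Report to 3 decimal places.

2.604 bits

H(X,Y) = −Σ p(x,y)·log₂ p(x,y) over all 9 cells.
  cell (α,a): −0.06·log₂0.06 = 0.2435
  cell (α,b): −0.11·log₂0.11 = 0.3503
  cell (α,c): −0.01·log₂0.01 = 0.0664
  cell (β,a): −0.14·log₂0.14 = 0.3971
  cell (β,b): −0.04·log₂0.04 = 0.1858
  cell (β,c): −0.37·log₂0.37 = 0.5307
  cell (γ,a): −0.01·log₂0.01 = 0.0664
  cell (γ,b): −0.14·log₂0.14 = 0.3971
  cell (γ,c): −0.12·log₂0.12 = 0.3671
Sum = 2.604 bits.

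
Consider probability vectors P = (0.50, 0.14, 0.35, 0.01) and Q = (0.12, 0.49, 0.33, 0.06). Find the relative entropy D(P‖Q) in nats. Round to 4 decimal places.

0.5408 nats

D(P‖Q) = Σ p·ln(p/q).
  0.50·ln(0.50/0.12) = 0.71356
  0.14·ln(0.14/0.49) = -0.17539
  0.35·ln(0.35/0.33) = 0.02059
  0.01·ln(0.01/0.06) = -0.01792
D(P‖Q) = 0.5408 nats.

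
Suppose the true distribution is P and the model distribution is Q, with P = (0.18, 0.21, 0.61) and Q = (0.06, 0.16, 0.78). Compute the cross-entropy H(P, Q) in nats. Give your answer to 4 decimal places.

H(P,Q) = −Σ p·ln q.
  −0.18·ln(0.06) = 0.50641
  −0.21·ln(0.16) = 0.38484
  −0.61·ln(0.78) = 0.15156
H(P,Q) = 1.0428 nats.

1.0428 nats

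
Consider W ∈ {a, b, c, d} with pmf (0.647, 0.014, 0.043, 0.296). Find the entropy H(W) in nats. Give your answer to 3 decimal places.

H(W) = −Σ p·ln p.
  −(0.647)·ln(0.647) = 0.2817
  −(0.014)·ln(0.014) = 0.0598
  −(0.043)·ln(0.043) = 0.1353
  −(0.296)·ln(0.296) = 0.3603
Sum: 0.2817 + 0.0598 + 0.1353 + 0.3603 = 0.837 nats.

0.837 nats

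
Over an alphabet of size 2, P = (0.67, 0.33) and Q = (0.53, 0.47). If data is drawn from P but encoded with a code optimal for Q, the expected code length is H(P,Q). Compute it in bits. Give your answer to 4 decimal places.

0.9731 bits

H(P,Q) = −Σ p·log₂ q.
  −0.67·log₂(0.53) = 0.61368
  −0.33·log₂(0.47) = 0.35946
H(P,Q) = 0.9731 bits.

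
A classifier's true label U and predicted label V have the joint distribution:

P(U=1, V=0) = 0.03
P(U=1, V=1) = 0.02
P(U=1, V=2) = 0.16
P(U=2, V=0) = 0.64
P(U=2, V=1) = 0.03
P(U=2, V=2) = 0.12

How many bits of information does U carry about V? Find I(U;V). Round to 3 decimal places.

Marginals: p(U) = (0.2100, 0.7900), p(V) = (0.6700, 0.0500, 0.2800).
I(U;V) = H(U) + H(V) − H(U,V).
H(U) = 0.7415, H(V) = 1.1174, H(U,V) = 1.6186.
I(U;V) = 0.7415 + 1.1174 − 1.6186 = 0.240 bits.

0.240 bits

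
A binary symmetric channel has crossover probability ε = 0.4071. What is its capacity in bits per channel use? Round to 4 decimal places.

Binary symmetric channel: C = 1 − h₂(ε) where h₂ is the binary entropy function.
h₂(0.4071) = −0.4071·log₂0.4071 − 0.5929·log₂0.5929 = 0.9750.
C = 1 − 0.9750 = 0.0250 bits per channel use.

0.0250 bits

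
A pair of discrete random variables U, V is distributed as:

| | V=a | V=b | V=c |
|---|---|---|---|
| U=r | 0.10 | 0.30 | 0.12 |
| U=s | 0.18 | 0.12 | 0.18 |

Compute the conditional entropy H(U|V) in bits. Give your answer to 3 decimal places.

Marginals: p(U) = (0.5200, 0.4800), p(V) = (0.2800, 0.4200, 0.3000).
H(U|V) = Σ p(V) · H(U|V=·).
  V=a: p=0.2800, H(U|V=a) = 0.9403
  V=b: p=0.4200, H(U|V=b) = 0.8631
  V=c: p=0.3000, H(U|V=c) = 0.9710
Weighted sum = 0.917 bits.

0.917 bits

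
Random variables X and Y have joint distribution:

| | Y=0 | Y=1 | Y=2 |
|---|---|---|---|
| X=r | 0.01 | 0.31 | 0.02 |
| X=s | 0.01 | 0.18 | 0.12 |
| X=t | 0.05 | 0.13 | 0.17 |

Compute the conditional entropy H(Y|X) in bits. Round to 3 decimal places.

Chain rule: H(Y|X) = H(X,Y) − H(X).
Marginals: p(X) = (0.3400, 0.3100, 0.3500), p(Y) = (0.0700, 0.6200, 0.3100).
H(X,Y) = 2.6153 bits; H(X) = 1.5831 bits.
H(Y|X) = 2.6153 − 1.5831 = 1.032 bits.

1.032 bits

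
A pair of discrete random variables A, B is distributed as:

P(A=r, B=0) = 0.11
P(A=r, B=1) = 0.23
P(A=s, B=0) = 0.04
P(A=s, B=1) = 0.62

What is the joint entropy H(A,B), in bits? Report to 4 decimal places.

1.4513 bits

H(A,B) = −Σ p(x,y)·log₂ p(x,y) over all 4 cells.
  cell (r,0): −0.11·log₂0.11 = 0.35029
  cell (r,1): −0.23·log₂0.23 = 0.48767
  cell (s,0): −0.04·log₂0.04 = 0.18575
  cell (s,1): −0.62·log₂0.62 = 0.42759
Sum = 1.4513 bits.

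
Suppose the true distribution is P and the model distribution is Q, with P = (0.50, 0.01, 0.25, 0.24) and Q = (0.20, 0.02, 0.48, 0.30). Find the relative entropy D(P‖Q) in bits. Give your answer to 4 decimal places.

0.3384 bits

D(P‖Q) = Σ p·log₂(p/q).
  0.50·log₂(0.50/0.20) = 0.66096
  0.01·log₂(0.01/0.02) = -0.01000
  0.25·log₂(0.25/0.48) = -0.23528
  0.24·log₂(0.24/0.30) = -0.07726
D(P‖Q) = 0.3384 bits.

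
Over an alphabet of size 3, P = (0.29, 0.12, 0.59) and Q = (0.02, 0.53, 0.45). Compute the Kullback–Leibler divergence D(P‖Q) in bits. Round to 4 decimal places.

D(P‖Q) = Σ p·log₂(p/q).
  0.29·log₂(0.29/0.02) = 1.11881
  0.12·log₂(0.12/0.53) = -0.25715
  0.59·log₂(0.59/0.45) = 0.23057
D(P‖Q) = 1.0922 bits.

1.0922 bits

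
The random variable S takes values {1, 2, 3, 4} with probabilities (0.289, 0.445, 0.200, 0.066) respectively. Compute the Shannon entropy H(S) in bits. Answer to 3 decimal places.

H(S) = −Σ p·log₂ p.
  −(0.289)·log₂(0.289) = 0.5176
  −(0.445)·log₂(0.445) = 0.5198
  −(0.200)·log₂(0.200) = 0.4644
  −(0.066)·log₂(0.066) = 0.2588
Sum: 0.5176 + 0.5198 + 0.4644 + 0.2588 = 1.761 bits.

1.761 bits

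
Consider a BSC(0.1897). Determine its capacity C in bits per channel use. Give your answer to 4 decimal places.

Binary symmetric channel: C = 1 − h₂(ε) where h₂ is the binary entropy function.
h₂(0.1897) = −0.1897·log₂0.1897 − 0.8103·log₂0.8103 = 0.7008.
C = 1 − 0.7008 = 0.2992 bits per channel use.

0.2992 bits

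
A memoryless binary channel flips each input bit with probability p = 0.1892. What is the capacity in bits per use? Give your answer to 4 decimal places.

0.3002 bits

Binary symmetric channel: C = 1 − h₂(ε) where h₂ is the binary entropy function.
h₂(0.1892) = −0.1892·log₂0.1892 − 0.8108·log₂0.8108 = 0.6998.
C = 1 − 0.6998 = 0.3002 bits per channel use.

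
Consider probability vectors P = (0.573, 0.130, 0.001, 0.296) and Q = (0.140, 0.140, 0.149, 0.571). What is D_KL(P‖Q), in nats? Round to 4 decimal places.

D(P‖Q) = Σ p·ln(p/q).
  0.573·ln(0.573/0.140) = 0.80750
  0.130·ln(0.130/0.140) = -0.00963
  0.001·ln(0.001/0.149) = -0.00500
  0.296·ln(0.296/0.571) = -0.19448
D(P‖Q) = 0.5984 nats.

0.5984 nats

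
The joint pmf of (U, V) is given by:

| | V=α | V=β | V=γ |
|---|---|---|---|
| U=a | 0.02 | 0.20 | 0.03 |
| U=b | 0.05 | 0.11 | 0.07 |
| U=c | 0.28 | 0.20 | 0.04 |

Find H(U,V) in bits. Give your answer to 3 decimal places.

2.728 bits

H(U,V) = −Σ p(x,y)·log₂ p(x,y) over all 9 cells.
  cell (a,α): −0.02·log₂0.02 = 0.1129
  cell (a,β): −0.20·log₂0.20 = 0.4644
  cell (a,γ): −0.03·log₂0.03 = 0.1518
  cell (b,α): −0.05·log₂0.05 = 0.2161
  cell (b,β): −0.11·log₂0.11 = 0.3503
  cell (b,γ): −0.07·log₂0.07 = 0.2686
  cell (c,α): −0.28·log₂0.28 = 0.5142
  cell (c,β): −0.20·log₂0.20 = 0.4644
  cell (c,γ): −0.04·log₂0.04 = 0.1858
Sum = 2.728 bits.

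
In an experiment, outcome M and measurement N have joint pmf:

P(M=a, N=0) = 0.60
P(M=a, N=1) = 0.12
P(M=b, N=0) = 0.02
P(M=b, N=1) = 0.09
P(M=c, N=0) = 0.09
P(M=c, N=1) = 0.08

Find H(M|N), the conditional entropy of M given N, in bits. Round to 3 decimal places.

Chain rule: H(M|N) = H(M,N) − H(N).
Marginals: p(M) = (0.7200, 0.1100, 0.1700), p(N) = (0.7100, 0.2900).
H(M,N) = 1.8389 bits; H(N) = 0.8687 bits.
H(M|N) = 1.8389 − 0.8687 = 0.970 bits.

0.970 bits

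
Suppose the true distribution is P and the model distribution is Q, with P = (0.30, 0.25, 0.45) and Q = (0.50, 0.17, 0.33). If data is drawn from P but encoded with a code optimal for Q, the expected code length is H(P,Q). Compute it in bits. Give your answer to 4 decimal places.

H(P,Q) = −Σ p·log₂ q.
  −0.30·log₂(0.50) = 0.30000
  −0.25·log₂(0.17) = 0.63910
  −0.45·log₂(0.33) = 0.71976
H(P,Q) = 1.6589 bits.

1.6589 bits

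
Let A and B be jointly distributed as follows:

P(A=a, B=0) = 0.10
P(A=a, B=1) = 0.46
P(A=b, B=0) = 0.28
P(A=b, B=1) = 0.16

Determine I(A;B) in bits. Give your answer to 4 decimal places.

Marginals: p(A) = (0.5600, 0.4400), p(B) = (0.3800, 0.6200).
I(A;B) = Σ p(x,y)·log₂[p(x,y)/(p(x)p(y))].
  (a,0): 0.10·log₂(0.4699) = -0.10895
  (a,1): 0.46·log₂(1.3249) = 0.18670
  (b,0): 0.28·log₂(1.6746) = 0.20828
  (b,1): 0.16·log₂(0.5865) = -0.12316
Sum = 0.1629 bits.

0.1629 bits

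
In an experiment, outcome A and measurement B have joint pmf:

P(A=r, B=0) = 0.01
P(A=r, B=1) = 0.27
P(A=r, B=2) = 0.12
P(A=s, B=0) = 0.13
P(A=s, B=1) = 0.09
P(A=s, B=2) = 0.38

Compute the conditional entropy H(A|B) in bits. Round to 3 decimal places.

Marginals: p(A) = (0.4000, 0.6000), p(B) = (0.1400, 0.3600, 0.5000).
H(A|B) = Σ p(B) · H(A|B=·).
  B=0: p=0.1400, H(A|B=0) = 0.3712
  B=1: p=0.3600, H(A|B=1) = 0.8113
  B=2: p=0.5000, H(A|B=2) = 0.7950
Weighted sum = 0.742 bits.

0.742 bits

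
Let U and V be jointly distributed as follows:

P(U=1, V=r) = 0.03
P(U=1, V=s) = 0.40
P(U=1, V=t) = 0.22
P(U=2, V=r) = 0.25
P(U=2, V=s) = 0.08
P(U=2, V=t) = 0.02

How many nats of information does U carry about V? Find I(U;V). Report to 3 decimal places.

Marginals: p(U) = (0.6500, 0.3500), p(V) = (0.2800, 0.4800, 0.2400).
I(U;V) = H(U) + H(V) − H(U,V).
H(U) = 0.6474, H(V) = 1.0512, H(U,V) = 1.4317.
I(U;V) = 0.6474 + 1.0512 − 1.4317 = 0.267 nats.

0.267 nats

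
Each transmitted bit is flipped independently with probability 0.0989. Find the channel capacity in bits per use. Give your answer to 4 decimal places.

0.5345 bits

Binary symmetric channel: C = 1 − h₂(ε) where h₂ is the binary entropy function.
h₂(0.0989) = −0.0989·log₂0.0989 − 0.9011·log₂0.9011 = 0.4655.
C = 1 − 0.4655 = 0.5345 bits per channel use.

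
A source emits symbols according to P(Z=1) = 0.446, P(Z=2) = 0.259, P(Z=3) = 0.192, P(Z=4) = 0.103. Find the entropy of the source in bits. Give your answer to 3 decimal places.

1.819 bits

H(Z) = −Σ p·log₂ p.
  −(0.446)·log₂(0.446) = 0.5195
  −(0.259)·log₂(0.259) = 0.5048
  −(0.192)·log₂(0.192) = 0.4571
  −(0.103)·log₂(0.103) = 0.3378
Sum: 0.5195 + 0.5048 + 0.4571 + 0.3378 = 1.819 bits.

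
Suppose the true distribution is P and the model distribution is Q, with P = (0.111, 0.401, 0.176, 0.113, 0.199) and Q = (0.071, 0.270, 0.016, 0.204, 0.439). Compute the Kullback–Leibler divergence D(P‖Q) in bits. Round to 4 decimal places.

D(P‖Q) = Σ p·log₂(p/q).
  0.111·log₂(0.111/0.071) = 0.07156
  0.401·log₂(0.401/0.270) = 0.22883
  0.176·log₂(0.176/0.016) = 0.60886
  0.113·log₂(0.113/0.204) = -0.09630
  0.199·log₂(0.199/0.439) = -0.22715
D(P‖Q) = 0.5858 bits.

0.5858 bits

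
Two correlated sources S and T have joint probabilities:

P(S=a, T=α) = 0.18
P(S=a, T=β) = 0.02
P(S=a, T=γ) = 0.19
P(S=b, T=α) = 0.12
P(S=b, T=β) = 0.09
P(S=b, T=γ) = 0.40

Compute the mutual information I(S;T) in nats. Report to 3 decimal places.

Marginals: p(S) = (0.3900, 0.6100), p(T) = (0.3000, 0.1100, 0.5900).
I(S;T) = H(S) + H(T) − H(S,T).
H(S) = 0.6687, H(T) = 0.9153, H(S,T) = 1.5401.
I(S;T) = 0.6687 + 0.9153 − 1.5401 = 0.044 nats.

0.044 nats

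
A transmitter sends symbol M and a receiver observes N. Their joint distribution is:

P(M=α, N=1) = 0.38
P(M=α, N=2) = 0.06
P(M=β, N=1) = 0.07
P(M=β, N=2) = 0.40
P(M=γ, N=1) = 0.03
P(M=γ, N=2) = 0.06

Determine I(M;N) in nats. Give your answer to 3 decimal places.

0.262 nats

Marginals: p(M) = (0.4400, 0.4700, 0.0900), p(N) = (0.4800, 0.5200).
I(M;N) = H(M) + H(N) − H(M,N).
H(M) = 0.9328, H(N) = 0.6923, H(M,N) = 1.3632.
I(M;N) = 0.9328 + 0.6923 − 1.3632 = 0.262 nats.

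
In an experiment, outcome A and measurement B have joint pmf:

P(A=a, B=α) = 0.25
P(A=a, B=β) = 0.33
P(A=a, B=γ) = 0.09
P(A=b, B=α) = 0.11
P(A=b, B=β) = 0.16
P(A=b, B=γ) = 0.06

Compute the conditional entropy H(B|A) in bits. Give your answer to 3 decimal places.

Chain rule: H(B|A) = H(A,B) − H(A).
Marginals: p(A) = (0.6700, 0.3300), p(B) = (0.3600, 0.4900, 0.1500).
H(A,B) = 2.3573 bits; H(A) = 0.9149 bits.
H(B|A) = 2.3573 − 0.9149 = 1.442 bits.

1.442 bits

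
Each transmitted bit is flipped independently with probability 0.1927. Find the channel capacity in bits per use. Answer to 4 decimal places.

0.2929 bits

Binary symmetric channel: C = 1 − h₂(ε) where h₂ is the binary entropy function.
h₂(0.1927) = −0.1927·log₂0.1927 − 0.8073·log₂0.8073 = 0.7071.
C = 1 − 0.7071 = 0.2929 bits per channel use.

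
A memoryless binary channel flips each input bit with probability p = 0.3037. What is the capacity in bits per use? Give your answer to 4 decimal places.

0.1142 bits

Binary symmetric channel: C = 1 − h₂(ε) where h₂ is the binary entropy function.
h₂(0.3037) = −0.3037·log₂0.3037 − 0.6963·log₂0.6963 = 0.8858.
C = 1 − 0.8858 = 0.1142 bits per channel use.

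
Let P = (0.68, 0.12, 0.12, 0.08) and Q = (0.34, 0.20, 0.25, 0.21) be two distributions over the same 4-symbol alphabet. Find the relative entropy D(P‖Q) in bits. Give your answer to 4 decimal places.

D(P‖Q) = Σ p·log₂(p/q).
  0.68·log₂(0.68/0.34) = 0.68000
  0.12·log₂(0.12/0.20) = -0.08844
  0.12·log₂(0.12/0.25) = -0.12707
  0.08·log₂(0.08/0.21) = -0.11139
D(P‖Q) = 0.3531 bits.

0.3531 bits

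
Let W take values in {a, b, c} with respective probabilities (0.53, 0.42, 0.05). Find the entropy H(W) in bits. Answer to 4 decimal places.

H(W) = −Σ p·log₂ p.
  −(0.53)·log₂(0.53) = 0.48545
  −(0.42)·log₂(0.42) = 0.52565
  −(0.05)·log₂(0.05) = 0.21610
Sum: 0.48545 + 0.52565 + 0.21610 = 1.2272 bits.

1.2272 bits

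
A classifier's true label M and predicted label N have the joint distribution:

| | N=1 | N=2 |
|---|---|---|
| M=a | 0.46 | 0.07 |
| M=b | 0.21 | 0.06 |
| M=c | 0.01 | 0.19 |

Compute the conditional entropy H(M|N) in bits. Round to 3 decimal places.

1.118 bits

Chain rule: H(M|N) = H(M,N) − H(N).
Marginals: p(M) = (0.5300, 0.2700, 0.2000), p(N) = (0.6800, 0.3200).
H(M,N) = 2.0219 bits; H(N) = 0.9044 bits.
H(M|N) = 2.0219 − 0.9044 = 1.118 bits.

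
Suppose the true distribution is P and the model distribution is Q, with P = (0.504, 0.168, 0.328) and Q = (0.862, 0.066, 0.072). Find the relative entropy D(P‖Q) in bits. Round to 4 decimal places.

0.5538 bits

D(P‖Q) = Σ p·log₂(p/q).
  0.504·log₂(0.504/0.862) = -0.39023
  0.168·log₂(0.168/0.066) = 0.22645
  0.328·log₂(0.328/0.072) = 0.71754
D(P‖Q) = 0.5538 bits.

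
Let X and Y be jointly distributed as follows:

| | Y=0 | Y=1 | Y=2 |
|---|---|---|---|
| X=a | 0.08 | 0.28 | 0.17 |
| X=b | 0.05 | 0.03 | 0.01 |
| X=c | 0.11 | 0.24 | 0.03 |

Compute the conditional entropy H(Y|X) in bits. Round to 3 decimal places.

Chain rule: H(Y|X) = H(X,Y) − H(X).
Marginals: p(X) = (0.5300, 0.0900, 0.3800), p(Y) = (0.2400, 0.5500, 0.2100).
H(X,Y) = 2.6708 bits; H(X) = 1.3286 bits.
H(Y|X) = 2.6708 − 1.3286 = 1.342 bits.

1.342 bits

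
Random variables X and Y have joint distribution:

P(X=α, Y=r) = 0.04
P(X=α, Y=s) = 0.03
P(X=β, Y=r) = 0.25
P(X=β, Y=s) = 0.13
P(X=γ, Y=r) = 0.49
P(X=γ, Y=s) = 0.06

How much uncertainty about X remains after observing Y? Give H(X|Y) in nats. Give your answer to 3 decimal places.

0.837 nats

Chain rule: H(X|Y) = H(X,Y) − H(Y).
Marginals: p(X) = (0.0700, 0.3800, 0.5500), p(Y) = (0.7800, 0.2200).
H(X,Y) = 1.3641 nats; H(Y) = 0.5269 nats.
H(X|Y) = 1.3641 − 0.5269 = 0.837 nats.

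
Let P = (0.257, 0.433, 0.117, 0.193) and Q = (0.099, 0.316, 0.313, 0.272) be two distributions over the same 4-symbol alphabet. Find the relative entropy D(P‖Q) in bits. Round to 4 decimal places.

D(P‖Q) = Σ p·log₂(p/q).
  0.257·log₂(0.257/0.099) = 0.35370
  0.433·log₂(0.433/0.316) = 0.19677
  0.117·log₂(0.117/0.313) = -0.16610
  0.193·log₂(0.193/0.272) = -0.09554
D(P‖Q) = 0.2888 bits.

0.2888 bits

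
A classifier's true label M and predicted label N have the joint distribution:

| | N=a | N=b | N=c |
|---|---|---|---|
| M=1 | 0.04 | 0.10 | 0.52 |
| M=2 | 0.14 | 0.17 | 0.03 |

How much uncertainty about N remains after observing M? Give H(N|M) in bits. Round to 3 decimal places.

1.067 bits

Marginals: p(M) = (0.6600, 0.3400), p(N) = (0.1800, 0.2700, 0.5500).
H(N|M) = Σ p(M) · H(N|M=·).
  M=1: p=0.6600, H(N|M=1) = 0.9286
  M=2: p=0.3400, H(N|M=2) = 1.3361
Weighted sum = 1.067 bits.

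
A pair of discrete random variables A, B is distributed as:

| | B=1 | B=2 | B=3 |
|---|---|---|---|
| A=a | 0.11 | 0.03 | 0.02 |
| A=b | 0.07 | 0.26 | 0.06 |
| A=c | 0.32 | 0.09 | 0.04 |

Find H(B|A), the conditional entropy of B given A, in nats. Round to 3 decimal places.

0.822 nats

Marginals: p(A) = (0.1600, 0.3900, 0.4500), p(B) = (0.5000, 0.3800, 0.1200).
H(B|A) = Σ p(A) · H(B|A=·).
  A=a: p=0.1600, H(B|A=a) = 0.8314
  A=b: p=0.3900, H(B|A=b) = 0.8666
  A=c: p=0.4500, H(B|A=c) = 0.7795
Weighted sum = 0.822 nats.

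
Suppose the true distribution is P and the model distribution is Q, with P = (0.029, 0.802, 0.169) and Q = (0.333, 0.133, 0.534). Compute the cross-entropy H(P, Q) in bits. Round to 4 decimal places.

2.5332 bits

H(P,Q) = −Σ p·log₂ q.
  −0.029·log₂(0.333) = 0.04601
  −0.802·log₂(0.133) = 2.33422
  −0.169·log₂(0.534) = 0.15296
H(P,Q) = 2.5332 bits.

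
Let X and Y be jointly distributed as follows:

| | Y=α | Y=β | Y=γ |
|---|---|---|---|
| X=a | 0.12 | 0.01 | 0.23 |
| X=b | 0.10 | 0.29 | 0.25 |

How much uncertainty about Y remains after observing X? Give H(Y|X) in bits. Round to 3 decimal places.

1.329 bits

Marginals: p(X) = (0.3600, 0.6400), p(Y) = (0.2200, 0.3000, 0.4800).
H(Y|X) = Σ p(X) · H(Y|X=·).
  X=a: p=0.3600, H(Y|X=a) = 1.0849
  X=b: p=0.6400, H(Y|X=b) = 1.4657
Weighted sum = 1.329 bits.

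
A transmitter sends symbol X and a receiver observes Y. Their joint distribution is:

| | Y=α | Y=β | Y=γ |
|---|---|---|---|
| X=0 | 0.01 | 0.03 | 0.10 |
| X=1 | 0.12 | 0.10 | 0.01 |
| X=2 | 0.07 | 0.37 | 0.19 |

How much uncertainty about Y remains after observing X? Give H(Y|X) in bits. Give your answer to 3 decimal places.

Chain rule: H(Y|X) = H(X,Y) − H(X).
Marginals: p(X) = (0.1400, 0.2300, 0.6300), p(Y) = (0.2000, 0.5000, 0.3000).
H(X,Y) = 2.5706 bits; H(X) = 1.3047 bits.
H(Y|X) = 2.5706 − 1.3047 = 1.266 bits.

1.266 bits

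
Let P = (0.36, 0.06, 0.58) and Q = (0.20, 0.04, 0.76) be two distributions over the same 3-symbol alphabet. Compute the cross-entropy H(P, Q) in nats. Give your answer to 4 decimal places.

0.9317 nats

H(P,Q) = −Σ p·ln q.
  −0.36·ln(0.20) = 0.57940
  −0.06·ln(0.04) = 0.19313
  −0.58·ln(0.76) = 0.15917
H(P,Q) = 0.9317 nats.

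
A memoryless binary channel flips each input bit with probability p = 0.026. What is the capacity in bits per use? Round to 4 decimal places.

Binary symmetric channel: C = 1 − h₂(ε) where h₂ is the binary entropy function.
h₂(0.026) = −0.026·log₂0.026 − 0.974·log₂0.974 = 0.1739.
C = 1 − 0.1739 = 0.8261 bits per channel use.

0.8261 bits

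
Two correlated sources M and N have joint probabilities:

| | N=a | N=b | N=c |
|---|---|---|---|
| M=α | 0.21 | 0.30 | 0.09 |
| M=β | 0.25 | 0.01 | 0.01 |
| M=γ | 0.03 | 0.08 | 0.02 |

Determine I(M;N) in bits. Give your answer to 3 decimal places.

0.240 bits

Marginals: p(M) = (0.6000, 0.2700, 0.1300), p(N) = (0.4900, 0.3900, 0.1200).
I(M;N) = Σ p(x,y)·log₂[p(x,y)/(p(x)p(y))].
  (α,a): 0.21·log₂(0.7143) = -0.1019
  (α,b): 0.30·log₂(1.2821) = 0.1075
  (α,c): 0.09·log₂(1.2500) = 0.0290
  (β,a): 0.25·log₂(1.8896) = 0.2295
  (β,b): 0.01·log₂(0.0950) = -0.0340
  (β,c): 0.01·log₂(0.3086) = -0.0170
  (γ,a): 0.03·log₂(0.4710) = -0.0326
  (γ,b): 0.08·log₂(1.5779) = 0.0526
  (γ,c): 0.02·log₂(1.2821) = 0.0072
Sum = 0.240 bits.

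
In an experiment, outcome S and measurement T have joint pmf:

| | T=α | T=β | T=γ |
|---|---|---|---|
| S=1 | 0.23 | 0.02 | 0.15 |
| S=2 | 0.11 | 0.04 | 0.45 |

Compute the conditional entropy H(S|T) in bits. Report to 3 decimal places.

Marginals: p(S) = (0.4000, 0.6000), p(T) = (0.3400, 0.0600, 0.6000).
H(S|T) = Σ p(T) · H(S|T=·).
  T=α: p=0.3400, H(S|T=α) = 0.9082
  T=β: p=0.0600, H(S|T=β) = 0.9183
  T=γ: p=0.6000, H(S|T=γ) = 0.8113
Weighted sum = 0.851 bits.

0.851 bits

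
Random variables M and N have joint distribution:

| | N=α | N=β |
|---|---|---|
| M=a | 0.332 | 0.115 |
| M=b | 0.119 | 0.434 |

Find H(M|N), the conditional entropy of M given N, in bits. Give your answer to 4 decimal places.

0.7820 bits

Marginals: p(M) = (0.4470, 0.5530), p(N) = (0.4510, 0.5490).
H(M|N) = Σ p(N) · H(M|N=·).
  N=α: p=0.4510, H(M|N=α) = 0.8325
  N=β: p=0.5490, H(M|N=β) = 0.7405
Weighted sum = 0.7820 bits.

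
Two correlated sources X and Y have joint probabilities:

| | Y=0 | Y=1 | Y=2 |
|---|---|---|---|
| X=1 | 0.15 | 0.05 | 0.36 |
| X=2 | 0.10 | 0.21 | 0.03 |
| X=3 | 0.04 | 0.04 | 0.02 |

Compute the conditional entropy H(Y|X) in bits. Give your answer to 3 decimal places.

1.269 bits

Marginals: p(X) = (0.5600, 0.3400, 0.1000), p(Y) = (0.2900, 0.3000, 0.4100).
H(Y|X) = Σ p(X) · H(Y|X=·).
  X=1: p=0.5600, H(Y|X=1) = 1.2300
  X=2: p=0.3400, H(Y|X=2) = 1.2577
  X=3: p=0.1000, H(Y|X=3) = 1.5219
Weighted sum = 1.269 bits.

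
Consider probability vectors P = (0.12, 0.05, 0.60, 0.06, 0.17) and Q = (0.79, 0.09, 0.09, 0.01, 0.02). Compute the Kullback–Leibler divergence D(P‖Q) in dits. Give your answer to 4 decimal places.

0.5881 dits

D(P‖Q) = Σ p·log₁₀(p/q).
  0.12·log₁₀(0.12/0.79) = -0.09821
  0.05·log₁₀(0.05/0.09) = -0.01276
  0.60·log₁₀(0.60/0.09) = 0.49435
  0.06·log₁₀(0.06/0.01) = 0.04669
  0.17·log₁₀(0.17/0.02) = 0.15800
D(P‖Q) = 0.5881 dits.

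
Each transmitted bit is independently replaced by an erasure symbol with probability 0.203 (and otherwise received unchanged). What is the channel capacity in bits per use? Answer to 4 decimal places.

0.7970 bits

Binary erasure channel: capacity C = 1 − ε.
C = 1 − 0.203 = 0.7970 bits per channel use.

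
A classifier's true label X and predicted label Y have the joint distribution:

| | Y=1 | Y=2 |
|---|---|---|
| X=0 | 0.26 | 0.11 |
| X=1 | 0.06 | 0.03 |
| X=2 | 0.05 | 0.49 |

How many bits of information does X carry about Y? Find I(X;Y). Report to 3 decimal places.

Marginals: p(X) = (0.3700, 0.0900, 0.5400), p(Y) = (0.3700, 0.6300).
I(X;Y) = H(X) + H(Y) − H(X,Y).
H(X) = 1.3234, H(Y) = 0.9507, H(X,Y) = 1.9713.
I(X;Y) = 1.3234 + 0.9507 − 1.9713 = 0.303 bits.

0.303 bits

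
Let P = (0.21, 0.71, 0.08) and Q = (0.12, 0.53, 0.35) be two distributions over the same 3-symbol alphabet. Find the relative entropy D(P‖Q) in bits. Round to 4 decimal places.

0.2987 bits

D(P‖Q) = Σ p·log₂(p/q).
  0.21·log₂(0.21/0.12) = 0.16954
  0.71·log₂(0.71/0.53) = 0.29950
  0.08·log₂(0.08/0.35) = -0.17034
D(P‖Q) = 0.2987 bits.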